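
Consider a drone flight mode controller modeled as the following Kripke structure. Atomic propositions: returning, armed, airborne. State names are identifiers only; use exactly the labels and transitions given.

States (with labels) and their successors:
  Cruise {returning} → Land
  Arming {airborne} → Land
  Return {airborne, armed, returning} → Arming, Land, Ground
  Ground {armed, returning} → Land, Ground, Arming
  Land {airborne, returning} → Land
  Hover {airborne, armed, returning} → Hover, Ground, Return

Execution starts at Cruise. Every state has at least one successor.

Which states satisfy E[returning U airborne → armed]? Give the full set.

{Cruise, Return, Ground, Hover}

States satisfying returning: {Cruise, Return, Ground, Land, Hover}.
States satisfying airborne → armed: {Cruise, Return, Ground, Hover}.
States satisfying E[returning U airborne → armed]: {Cruise, Return, Ground, Hover}.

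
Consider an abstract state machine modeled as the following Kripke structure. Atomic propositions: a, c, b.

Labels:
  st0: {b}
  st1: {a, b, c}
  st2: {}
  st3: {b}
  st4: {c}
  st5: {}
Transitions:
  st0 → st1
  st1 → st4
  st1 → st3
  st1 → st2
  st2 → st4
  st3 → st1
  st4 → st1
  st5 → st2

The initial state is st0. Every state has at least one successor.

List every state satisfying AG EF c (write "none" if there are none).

States satisfying EF c: {st0, st1, st2, st3, st4, st5}.
States satisfying AG EF c: {st0, st1, st2, st3, st4, st5}.

{st0, st1, st2, st3, st4, st5}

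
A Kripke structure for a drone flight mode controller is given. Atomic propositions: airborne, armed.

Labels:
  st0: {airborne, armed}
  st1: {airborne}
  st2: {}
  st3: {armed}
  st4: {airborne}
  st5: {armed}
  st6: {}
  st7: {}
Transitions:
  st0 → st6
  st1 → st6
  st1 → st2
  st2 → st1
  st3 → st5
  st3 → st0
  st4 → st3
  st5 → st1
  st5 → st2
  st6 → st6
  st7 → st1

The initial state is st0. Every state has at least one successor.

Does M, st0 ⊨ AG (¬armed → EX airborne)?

States satisfying ¬armed → EX airborne: {st0, st2, st3, st5, st7}.
States satisfying AG (¬armed → EX airborne): ∅.
st6 is reachable from st0 and violates ¬armed → EX airborne, so AG fails at st0.
st0 ∉ Sat(AG (¬armed → EX airborne)).

No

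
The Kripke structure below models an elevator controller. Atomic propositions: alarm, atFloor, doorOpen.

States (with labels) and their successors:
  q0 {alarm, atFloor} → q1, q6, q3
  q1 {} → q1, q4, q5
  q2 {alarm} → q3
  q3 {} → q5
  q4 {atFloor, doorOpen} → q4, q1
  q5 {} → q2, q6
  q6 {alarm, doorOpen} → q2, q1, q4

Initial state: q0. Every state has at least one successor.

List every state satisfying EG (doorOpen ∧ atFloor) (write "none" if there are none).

States satisfying doorOpen ∧ atFloor: {q4}.
States satisfying EG (doorOpen ∧ atFloor): {q4}.

{q4}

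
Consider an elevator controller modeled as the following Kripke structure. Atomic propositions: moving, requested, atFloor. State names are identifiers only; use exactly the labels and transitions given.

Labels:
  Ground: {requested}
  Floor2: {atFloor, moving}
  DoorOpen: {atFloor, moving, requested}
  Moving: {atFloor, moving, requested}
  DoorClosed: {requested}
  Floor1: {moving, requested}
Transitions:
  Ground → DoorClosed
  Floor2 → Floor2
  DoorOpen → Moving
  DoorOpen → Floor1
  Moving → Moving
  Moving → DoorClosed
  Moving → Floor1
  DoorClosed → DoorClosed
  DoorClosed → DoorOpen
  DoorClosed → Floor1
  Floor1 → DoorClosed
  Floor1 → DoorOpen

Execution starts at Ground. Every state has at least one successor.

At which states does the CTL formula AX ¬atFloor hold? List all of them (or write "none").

{Ground}

States satisfying ¬atFloor: {Ground, DoorClosed, Floor1}.
States satisfying AX ¬atFloor: {Ground}.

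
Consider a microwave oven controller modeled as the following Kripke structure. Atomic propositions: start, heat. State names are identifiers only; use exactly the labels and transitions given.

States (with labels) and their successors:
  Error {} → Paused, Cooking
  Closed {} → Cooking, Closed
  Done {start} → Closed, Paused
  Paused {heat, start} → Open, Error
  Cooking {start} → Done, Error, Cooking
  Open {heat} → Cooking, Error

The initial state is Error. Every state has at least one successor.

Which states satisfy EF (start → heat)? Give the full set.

States satisfying start → heat: {Error, Closed, Paused, Open}.
States satisfying EF (start → heat): {Error, Closed, Done, Paused, Cooking, Open}.

{Error, Closed, Done, Paused, Cooking, Open}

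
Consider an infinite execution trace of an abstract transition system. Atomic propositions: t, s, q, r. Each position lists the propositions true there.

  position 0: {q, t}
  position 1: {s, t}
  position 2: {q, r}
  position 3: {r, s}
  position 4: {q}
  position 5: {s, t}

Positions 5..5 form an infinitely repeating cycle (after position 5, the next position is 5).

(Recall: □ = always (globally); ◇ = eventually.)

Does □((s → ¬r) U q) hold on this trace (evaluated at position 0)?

(s → ¬r) U q must hold at every position from 0 onward. It fails at position 3, so □((s → ¬r) U q) is false.

No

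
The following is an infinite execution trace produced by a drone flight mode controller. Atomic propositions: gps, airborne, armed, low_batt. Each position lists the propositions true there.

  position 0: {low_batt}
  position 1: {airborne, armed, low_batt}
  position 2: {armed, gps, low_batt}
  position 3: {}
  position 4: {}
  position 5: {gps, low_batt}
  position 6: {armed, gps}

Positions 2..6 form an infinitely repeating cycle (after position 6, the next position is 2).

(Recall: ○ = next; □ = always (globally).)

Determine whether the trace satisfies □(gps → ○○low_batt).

gps → ○○low_batt must hold at every position from 0 onward. It fails at position 2, so □(gps → ○○low_batt) is false.
Positions where gps holds: 2, 5, 6.
Check ○○low_batt at each: 2→fails, 5→ok, 6→fails.

No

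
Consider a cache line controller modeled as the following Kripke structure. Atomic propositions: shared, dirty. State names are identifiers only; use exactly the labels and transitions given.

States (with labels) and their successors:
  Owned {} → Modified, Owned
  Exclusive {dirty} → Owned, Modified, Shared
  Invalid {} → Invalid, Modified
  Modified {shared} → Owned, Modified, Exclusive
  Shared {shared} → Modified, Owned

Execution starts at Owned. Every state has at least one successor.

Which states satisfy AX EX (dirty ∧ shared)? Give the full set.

States satisfying EX (dirty ∧ shared): ∅.
States satisfying AX EX (dirty ∧ shared): ∅.

none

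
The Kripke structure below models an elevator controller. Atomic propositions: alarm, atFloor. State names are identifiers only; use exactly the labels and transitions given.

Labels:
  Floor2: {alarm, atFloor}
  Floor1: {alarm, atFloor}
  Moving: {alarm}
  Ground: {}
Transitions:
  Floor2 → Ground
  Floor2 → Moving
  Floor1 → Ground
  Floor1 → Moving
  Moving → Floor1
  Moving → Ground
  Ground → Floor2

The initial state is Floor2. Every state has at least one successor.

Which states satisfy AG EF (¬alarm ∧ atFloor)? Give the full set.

States satisfying EF (¬alarm ∧ atFloor): ∅.
States satisfying AG EF (¬alarm ∧ atFloor): ∅.

none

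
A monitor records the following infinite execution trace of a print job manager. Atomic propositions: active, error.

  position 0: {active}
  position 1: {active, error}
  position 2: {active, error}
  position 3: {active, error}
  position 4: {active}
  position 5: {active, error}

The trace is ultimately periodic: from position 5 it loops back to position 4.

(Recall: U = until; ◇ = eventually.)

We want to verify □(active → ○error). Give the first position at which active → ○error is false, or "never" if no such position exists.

Check active → ○error at each position in order: 0 ✓, 1 ✓, 2 ✓.
At position 3 the labels are {active, error} and the next position 4 has {active}, so active → ○error is false there. This is the first violation.

3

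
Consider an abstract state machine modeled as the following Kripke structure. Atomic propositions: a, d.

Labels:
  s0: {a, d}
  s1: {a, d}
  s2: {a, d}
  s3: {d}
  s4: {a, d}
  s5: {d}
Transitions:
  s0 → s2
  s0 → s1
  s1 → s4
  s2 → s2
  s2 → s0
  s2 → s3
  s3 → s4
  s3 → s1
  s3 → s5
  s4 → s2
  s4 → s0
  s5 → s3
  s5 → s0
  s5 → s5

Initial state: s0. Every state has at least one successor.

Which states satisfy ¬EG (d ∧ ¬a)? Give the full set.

States satisfying d ∧ ¬a: {s3, s5}.
States satisfying EG (d ∧ ¬a): {s3, s5}.
States satisfying ¬EG (d ∧ ¬a): {s0, s1, s2, s4}.

{s0, s1, s2, s4}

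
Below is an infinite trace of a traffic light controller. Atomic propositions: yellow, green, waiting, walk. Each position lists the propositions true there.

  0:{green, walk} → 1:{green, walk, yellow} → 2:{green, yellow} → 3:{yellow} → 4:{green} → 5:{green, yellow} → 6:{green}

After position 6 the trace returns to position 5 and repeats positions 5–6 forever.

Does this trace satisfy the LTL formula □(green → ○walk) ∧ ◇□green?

Violated

green → ○walk must hold at every position from 0 onward. It fails at position 1, so □(green → ○walk) is false.
Positions where green holds: 0, 1, 2, 4, 5, 6.
Check ○walk at each: 0→ok, 1→fails, 2→fails, 4→fails, 5→fails, 6→fails.
□green holds at position 4, which is reachable from 0, so ◇□green holds.
At position 0: □(green → ○walk) is false; ◇□green is true; so □(green → ○walk) ∧ ◇□green is false.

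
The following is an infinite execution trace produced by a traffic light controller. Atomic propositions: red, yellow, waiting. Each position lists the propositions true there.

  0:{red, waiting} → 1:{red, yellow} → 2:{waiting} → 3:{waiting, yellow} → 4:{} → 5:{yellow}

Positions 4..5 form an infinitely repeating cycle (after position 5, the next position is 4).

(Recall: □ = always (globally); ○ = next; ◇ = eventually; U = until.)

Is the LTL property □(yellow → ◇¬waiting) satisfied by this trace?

Yes

yellow → ◇¬waiting holds at every position 0..5, and those are all positions ever visited, so □(yellow → ◇¬waiting) holds.
Positions where yellow holds: 1, 3, 5.
Check ◇¬waiting at each: 1→ok, 3→ok, 5→ok.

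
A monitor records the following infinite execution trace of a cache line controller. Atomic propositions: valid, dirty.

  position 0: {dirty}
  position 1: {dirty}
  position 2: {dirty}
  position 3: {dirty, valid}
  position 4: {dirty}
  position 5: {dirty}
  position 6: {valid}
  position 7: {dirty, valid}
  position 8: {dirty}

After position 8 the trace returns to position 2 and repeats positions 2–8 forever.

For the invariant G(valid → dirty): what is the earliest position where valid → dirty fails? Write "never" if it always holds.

6

Check valid → dirty at each position in order: 0 ✓, 1 ✓, 2 ✓, 3 ✓, 4 ✓, 5 ✓.
At position 6 the labels are {valid}, so valid → dirty is false there. This is the first violation.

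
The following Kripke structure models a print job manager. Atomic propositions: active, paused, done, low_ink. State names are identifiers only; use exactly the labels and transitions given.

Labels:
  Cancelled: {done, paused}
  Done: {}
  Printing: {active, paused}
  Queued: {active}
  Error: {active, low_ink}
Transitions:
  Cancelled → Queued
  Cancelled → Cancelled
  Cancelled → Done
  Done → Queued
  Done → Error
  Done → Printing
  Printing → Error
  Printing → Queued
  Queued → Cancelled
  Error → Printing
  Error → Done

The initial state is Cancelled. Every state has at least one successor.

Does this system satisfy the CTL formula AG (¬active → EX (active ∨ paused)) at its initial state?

States satisfying ¬active → EX (active ∨ paused): {Cancelled, Done, Printing, Queued, Error}.
States satisfying AG (¬active → EX (active ∨ paused)): {Cancelled, Done, Printing, Queued, Error}.
Every state reachable from Cancelled satisfies ¬active → EX (active ∨ paused).
Cancelled ∈ Sat(AG (¬active → EX (active ∨ paused))).

Holds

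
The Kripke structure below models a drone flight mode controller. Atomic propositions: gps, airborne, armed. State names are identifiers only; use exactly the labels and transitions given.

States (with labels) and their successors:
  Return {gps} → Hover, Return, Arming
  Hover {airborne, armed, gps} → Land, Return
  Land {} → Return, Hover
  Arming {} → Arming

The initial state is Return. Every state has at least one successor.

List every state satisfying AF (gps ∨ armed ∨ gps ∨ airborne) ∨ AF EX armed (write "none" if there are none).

States satisfying gps ∨ armed ∨ gps ∨ airborne: {Return, Hover}.
States satisfying AF (gps ∨ armed ∨ gps ∨ airborne): {Return, Hover, Land}.
States satisfying EX armed: {Return, Land}.
States satisfying AF EX armed: {Return, Hover, Land}.
States satisfying AF (gps ∨ armed ∨ gps ∨ airborne) ∨ AF EX armed: {Return, Hover, Land}.

{Return, Hover, Land}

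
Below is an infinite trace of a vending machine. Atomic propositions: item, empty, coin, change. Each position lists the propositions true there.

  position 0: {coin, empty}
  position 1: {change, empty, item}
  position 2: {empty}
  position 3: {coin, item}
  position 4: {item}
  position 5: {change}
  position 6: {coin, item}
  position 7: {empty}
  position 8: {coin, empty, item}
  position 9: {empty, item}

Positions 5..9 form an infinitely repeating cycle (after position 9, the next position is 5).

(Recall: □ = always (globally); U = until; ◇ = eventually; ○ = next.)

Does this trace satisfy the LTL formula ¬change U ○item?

Walking from position 0: ○item first holds at position 0, and ¬change holds at every earlier position along the way, so ¬change U ○item holds.

Yes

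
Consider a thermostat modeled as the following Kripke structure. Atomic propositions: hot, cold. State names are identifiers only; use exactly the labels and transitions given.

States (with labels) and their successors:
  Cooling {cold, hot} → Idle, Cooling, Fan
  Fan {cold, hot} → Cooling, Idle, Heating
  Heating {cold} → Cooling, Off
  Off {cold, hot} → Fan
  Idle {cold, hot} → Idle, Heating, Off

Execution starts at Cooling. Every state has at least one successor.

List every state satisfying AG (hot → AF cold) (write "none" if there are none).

States satisfying hot → AF cold: {Cooling, Fan, Heating, Off, Idle}.
States satisfying AG (hot → AF cold): {Cooling, Fan, Heating, Off, Idle}.

{Cooling, Fan, Heating, Off, Idle}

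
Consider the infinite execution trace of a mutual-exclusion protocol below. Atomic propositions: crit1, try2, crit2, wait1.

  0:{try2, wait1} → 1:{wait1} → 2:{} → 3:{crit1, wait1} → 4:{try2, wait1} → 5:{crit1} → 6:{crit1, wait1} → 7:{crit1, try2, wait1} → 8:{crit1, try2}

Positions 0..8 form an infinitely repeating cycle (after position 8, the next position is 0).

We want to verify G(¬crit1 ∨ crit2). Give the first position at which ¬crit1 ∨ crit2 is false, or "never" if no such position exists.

3

Check ¬crit1 ∨ crit2 at each position in order: 0 ✓, 1 ✓, 2 ✓.
At position 3 the labels are {crit1, wait1}, so ¬crit1 ∨ crit2 is false there. This is the first violation.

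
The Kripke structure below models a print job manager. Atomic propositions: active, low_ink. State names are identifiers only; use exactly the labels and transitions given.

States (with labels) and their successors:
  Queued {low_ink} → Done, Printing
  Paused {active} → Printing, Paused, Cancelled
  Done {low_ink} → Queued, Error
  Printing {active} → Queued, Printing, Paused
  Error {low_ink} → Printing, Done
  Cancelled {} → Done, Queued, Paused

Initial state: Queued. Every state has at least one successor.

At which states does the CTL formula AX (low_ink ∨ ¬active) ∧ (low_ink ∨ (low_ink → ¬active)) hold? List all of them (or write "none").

{Done}

States satisfying low_ink ∨ ¬active: {Queued, Done, Error, Cancelled}.
States satisfying AX (low_ink ∨ ¬active): {Done}.
States satisfying ¬active: {Queued, Done, Error, Cancelled}.
States satisfying low_ink → ¬active: {Queued, Paused, Done, Printing, Error, Cancelled}.
States satisfying low_ink ∨ (low_ink → ¬active): {Queued, Paused, Done, Printing, Error, Cancelled}.
States satisfying AX (low_ink ∨ ¬active) ∧ (low_ink ∨ (low_ink → ¬active)): {Done}.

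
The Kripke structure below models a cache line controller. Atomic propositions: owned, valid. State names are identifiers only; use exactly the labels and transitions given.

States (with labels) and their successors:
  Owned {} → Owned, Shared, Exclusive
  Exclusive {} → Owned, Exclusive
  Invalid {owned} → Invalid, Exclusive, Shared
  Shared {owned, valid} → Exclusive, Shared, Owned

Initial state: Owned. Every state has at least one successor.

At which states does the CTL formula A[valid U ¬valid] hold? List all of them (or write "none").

{Owned, Exclusive, Invalid}

States satisfying valid: {Shared}.
States satisfying ¬valid: {Owned, Exclusive, Invalid}.
States satisfying A[valid U ¬valid]: {Owned, Exclusive, Invalid}.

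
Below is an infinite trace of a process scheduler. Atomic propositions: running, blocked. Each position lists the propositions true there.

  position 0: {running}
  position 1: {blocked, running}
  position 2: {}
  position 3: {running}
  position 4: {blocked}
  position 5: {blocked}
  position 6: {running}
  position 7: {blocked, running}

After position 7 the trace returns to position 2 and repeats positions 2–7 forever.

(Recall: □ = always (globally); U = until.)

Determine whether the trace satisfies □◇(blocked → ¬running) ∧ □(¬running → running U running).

◇(blocked → ¬running) holds at every position 0..7, and those are all positions ever visited, so □◇(blocked → ¬running) holds.
¬running → running U running must hold at every position from 0 onward. It fails at position 2, so □(¬running → running U running) is false.
Positions where ¬running holds: 2, 4, 5.
Check running U running at each: 2→fails, 4→fails, 5→fails.
At position 0: □◇(blocked → ¬running) is true; □(¬running → running U running) is false; so □◇(blocked → ¬running) ∧ □(¬running → running U running) is false.

Violated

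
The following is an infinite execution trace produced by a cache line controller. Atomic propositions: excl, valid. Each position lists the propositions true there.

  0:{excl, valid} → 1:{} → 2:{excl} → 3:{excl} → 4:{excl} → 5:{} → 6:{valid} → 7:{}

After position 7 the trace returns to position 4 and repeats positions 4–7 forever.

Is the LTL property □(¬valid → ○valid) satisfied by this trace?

Violated

¬valid → ○valid must hold at every position from 0 onward. It fails at position 1, so □(¬valid → ○valid) is false.
Positions where ¬valid holds: 1, 2, 3, 4, 5, 7.
Check ○valid at each: 1→fails, 2→fails, 3→fails, 4→fails, 5→ok, 7→fails.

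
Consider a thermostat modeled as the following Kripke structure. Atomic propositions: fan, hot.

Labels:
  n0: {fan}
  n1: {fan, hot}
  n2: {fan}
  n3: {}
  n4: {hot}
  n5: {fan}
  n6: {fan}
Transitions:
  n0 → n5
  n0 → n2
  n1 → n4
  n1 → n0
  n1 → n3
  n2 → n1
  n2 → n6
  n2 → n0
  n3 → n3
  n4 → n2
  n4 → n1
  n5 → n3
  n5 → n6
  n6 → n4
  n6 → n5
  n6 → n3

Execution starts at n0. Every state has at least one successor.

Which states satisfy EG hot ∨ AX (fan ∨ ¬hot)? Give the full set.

{n0, n1, n2, n3, n4, n5}

States satisfying hot: {n1, n4}.
States satisfying EG hot: {n1, n4}.
States satisfying fan ∨ ¬hot: {n0, n1, n2, n3, n5, n6}.
States satisfying AX (fan ∨ ¬hot): {n0, n2, n3, n4, n5}.
States satisfying EG hot ∨ AX (fan ∨ ¬hot): {n0, n1, n2, n3, n4, n5}.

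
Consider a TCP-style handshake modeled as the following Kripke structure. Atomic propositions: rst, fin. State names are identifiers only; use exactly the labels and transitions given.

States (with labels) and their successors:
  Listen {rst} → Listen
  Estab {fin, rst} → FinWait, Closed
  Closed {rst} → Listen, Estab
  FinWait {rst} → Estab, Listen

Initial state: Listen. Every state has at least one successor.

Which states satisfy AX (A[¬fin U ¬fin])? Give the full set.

States satisfying A[¬fin U ¬fin]: {Listen, Closed, FinWait}.
States satisfying AX (A[¬fin U ¬fin]): {Listen, Estab}.

{Listen, Estab}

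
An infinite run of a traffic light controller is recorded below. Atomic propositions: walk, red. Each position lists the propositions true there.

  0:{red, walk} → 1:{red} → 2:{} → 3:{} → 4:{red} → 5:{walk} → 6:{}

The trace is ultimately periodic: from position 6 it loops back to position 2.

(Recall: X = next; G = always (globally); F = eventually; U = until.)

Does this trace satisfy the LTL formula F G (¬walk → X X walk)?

Does not hold

G (¬walk → X X walk) is false at every position 0..6, so it never becomes true and F G (¬walk → X X walk) fails.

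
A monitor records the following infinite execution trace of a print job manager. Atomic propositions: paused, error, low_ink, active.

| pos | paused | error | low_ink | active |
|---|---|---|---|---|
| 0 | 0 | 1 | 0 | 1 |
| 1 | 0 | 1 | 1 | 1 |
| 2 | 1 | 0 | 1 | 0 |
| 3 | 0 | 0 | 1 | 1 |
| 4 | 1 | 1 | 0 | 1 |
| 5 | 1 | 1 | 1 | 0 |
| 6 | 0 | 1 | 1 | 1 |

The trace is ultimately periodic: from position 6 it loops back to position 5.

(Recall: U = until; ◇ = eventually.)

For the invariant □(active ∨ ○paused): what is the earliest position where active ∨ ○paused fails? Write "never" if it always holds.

Check active ∨ ○paused at each position in order: 0 ✓, 1 ✓.
At position 2 the labels are {low_ink, paused} and the next position 3 has {active, low_ink}, so active ∨ ○paused is false there. This is the first violation.

2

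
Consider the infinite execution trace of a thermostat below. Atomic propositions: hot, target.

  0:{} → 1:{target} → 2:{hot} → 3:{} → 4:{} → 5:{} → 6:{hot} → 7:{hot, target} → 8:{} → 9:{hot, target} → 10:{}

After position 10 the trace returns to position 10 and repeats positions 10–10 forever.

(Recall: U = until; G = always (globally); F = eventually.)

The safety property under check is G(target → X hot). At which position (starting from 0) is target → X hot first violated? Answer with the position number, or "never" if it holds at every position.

Check target → X hot at each position in order: 0 ✓, 1 ✓, 2 ✓, 3 ✓, 4 ✓, 5 ✓, 6 ✓.
At position 7 the labels are {hot, target} and the next position 8 has {}, so target → X hot is false there. This is the first violation.

7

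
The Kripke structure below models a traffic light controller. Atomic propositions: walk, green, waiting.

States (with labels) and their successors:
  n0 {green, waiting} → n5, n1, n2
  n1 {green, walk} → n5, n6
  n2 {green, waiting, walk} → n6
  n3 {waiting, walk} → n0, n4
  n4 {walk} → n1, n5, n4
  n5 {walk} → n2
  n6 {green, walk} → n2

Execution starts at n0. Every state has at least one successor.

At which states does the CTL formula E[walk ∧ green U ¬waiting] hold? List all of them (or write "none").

States satisfying walk ∧ green: {n1, n2, n6}.
States satisfying ¬waiting: {n1, n4, n5, n6}.
States satisfying E[walk ∧ green U ¬waiting]: {n1, n2, n4, n5, n6}.

{n1, n2, n4, n5, n6}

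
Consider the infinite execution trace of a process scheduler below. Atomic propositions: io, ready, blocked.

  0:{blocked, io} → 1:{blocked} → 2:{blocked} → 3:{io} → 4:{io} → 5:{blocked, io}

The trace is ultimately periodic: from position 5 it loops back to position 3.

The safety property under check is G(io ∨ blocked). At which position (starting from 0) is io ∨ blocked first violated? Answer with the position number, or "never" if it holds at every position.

never

io ∨ blocked holds at every position 0..5, and those are all the positions the trace ever visits, so the invariant G(io ∨ blocked) is never violated.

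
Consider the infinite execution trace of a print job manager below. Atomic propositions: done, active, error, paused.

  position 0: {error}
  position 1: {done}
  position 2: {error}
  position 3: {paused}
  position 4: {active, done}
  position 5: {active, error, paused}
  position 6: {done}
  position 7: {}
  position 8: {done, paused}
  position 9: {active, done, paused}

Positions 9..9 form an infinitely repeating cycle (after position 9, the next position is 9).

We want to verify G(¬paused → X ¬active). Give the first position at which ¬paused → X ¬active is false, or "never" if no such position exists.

4

Check ¬paused → X ¬active at each position in order: 0 ✓, 1 ✓, 2 ✓, 3 ✓.
At position 4 the labels are {active, done} and the next position 5 has {active, error, paused}, so ¬paused → X ¬active is false there. This is the first violation.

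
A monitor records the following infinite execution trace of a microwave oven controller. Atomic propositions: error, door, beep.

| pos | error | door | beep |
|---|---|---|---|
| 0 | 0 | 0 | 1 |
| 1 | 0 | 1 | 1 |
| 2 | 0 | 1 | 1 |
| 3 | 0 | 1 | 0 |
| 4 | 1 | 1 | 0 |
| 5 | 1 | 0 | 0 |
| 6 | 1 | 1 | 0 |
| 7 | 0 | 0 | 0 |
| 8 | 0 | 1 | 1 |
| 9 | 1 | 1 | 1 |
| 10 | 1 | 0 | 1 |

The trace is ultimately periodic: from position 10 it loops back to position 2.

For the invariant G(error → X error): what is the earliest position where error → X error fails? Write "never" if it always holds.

6

Check error → X error at each position in order: 0 ✓, 1 ✓, 2 ✓, 3 ✓, 4 ✓, 5 ✓.
At position 6 the labels are {door, error} and the next position 7 has {}, so error → X error is false there. This is the first violation.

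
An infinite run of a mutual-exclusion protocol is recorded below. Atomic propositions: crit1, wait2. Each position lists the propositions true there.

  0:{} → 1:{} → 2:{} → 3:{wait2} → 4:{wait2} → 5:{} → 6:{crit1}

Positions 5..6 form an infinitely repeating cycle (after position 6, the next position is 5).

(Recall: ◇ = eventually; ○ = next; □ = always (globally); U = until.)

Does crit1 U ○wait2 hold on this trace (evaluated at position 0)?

Walking from position 0: at position 0, ○wait2 has not yet held and crit1 fails, so crit1 U ○wait2 is false.

Does not hold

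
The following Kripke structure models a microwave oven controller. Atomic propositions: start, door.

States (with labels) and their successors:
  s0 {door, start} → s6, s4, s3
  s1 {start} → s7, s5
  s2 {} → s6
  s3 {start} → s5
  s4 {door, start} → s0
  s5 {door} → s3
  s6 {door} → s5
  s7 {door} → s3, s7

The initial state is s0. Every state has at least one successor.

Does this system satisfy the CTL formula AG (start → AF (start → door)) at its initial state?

Yes

States satisfying start → AF (start → door): {s0, s1, s2, s3, s4, s5, s6, s7}.
States satisfying AG (start → AF (start → door)): {s0, s1, s2, s3, s4, s5, s6, s7}.
Every state reachable from s0 satisfies start → AF (start → door).
s0 ∈ Sat(AG (start → AF (start → door))).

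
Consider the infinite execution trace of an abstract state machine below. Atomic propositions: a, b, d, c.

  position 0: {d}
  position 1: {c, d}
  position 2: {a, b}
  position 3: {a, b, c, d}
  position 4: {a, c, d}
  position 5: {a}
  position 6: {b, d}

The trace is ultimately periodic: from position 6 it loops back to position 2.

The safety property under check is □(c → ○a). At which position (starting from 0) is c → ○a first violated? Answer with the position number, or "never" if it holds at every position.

c → ○a holds at every position 0..6, and those are all the positions the trace ever visits, so the invariant □(c → ○a) is never violated.

never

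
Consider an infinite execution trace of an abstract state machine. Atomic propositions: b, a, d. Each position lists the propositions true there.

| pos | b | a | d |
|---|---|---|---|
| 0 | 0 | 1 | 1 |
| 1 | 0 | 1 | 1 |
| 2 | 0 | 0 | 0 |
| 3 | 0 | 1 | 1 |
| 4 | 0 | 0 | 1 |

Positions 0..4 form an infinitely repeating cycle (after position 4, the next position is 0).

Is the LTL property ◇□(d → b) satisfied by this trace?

No

□(d → b) is false at every position 0..4, so it never becomes true and ◇□(d → b) fails.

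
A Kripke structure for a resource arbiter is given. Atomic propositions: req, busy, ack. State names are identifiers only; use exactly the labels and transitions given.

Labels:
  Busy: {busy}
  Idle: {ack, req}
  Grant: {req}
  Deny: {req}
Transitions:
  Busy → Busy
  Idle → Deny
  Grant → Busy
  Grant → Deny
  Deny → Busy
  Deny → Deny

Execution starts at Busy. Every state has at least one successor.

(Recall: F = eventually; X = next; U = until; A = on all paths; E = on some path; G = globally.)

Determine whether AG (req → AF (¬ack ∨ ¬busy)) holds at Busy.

States satisfying req → AF (¬ack ∨ ¬busy): {Busy, Idle, Grant, Deny}.
States satisfying AG (req → AF (¬ack ∨ ¬busy)): {Busy, Idle, Grant, Deny}.
Every state reachable from Busy satisfies req → AF (¬ack ∨ ¬busy).
Busy ∈ Sat(AG (req → AF (¬ack ∨ ¬busy))).

Satisfied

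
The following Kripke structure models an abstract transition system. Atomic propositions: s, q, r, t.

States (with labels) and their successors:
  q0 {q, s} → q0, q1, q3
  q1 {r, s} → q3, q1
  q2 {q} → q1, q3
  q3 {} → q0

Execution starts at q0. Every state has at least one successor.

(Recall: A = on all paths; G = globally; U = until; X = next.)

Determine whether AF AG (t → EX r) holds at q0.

States satisfying AG (t → EX r): {q0, q1, q2, q3}.
States satisfying AF AG (t → EX r): {q0, q1, q2, q3}.
q0 ∈ Sat(AF AG (t → EX r)).

Holds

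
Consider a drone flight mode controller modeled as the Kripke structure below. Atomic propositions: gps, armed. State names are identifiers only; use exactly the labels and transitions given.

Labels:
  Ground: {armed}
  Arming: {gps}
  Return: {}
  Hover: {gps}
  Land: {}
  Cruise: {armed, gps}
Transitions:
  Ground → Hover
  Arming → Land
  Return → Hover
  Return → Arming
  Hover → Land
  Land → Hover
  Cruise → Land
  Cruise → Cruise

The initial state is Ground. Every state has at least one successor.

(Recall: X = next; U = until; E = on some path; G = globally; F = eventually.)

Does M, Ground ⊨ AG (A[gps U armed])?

Violated

States satisfying A[gps U armed]: {Ground, Cruise}.
States satisfying AG (A[gps U armed]): ∅.
Hover is reachable from Ground and violates A[gps U armed], so AG fails at Ground.
Ground ∉ Sat(AG (A[gps U armed])).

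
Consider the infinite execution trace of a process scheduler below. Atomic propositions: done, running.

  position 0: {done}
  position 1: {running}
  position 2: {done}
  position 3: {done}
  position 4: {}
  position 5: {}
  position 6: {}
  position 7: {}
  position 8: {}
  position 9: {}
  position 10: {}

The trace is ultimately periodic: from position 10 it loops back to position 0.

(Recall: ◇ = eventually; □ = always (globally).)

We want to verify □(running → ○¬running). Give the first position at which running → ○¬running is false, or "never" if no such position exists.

running → ○¬running holds at every position 0..10, and those are all the positions the trace ever visits, so the invariant □(running → ○¬running) is never violated.

never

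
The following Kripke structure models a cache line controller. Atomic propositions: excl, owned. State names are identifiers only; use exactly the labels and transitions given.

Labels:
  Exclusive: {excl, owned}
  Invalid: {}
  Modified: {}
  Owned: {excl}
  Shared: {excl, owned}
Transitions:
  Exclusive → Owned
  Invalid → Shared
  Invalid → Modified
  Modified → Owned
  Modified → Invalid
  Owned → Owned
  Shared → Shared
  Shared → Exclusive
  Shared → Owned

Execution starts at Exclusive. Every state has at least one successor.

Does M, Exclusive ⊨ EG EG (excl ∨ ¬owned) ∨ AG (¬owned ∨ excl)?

Holds

States satisfying EG (excl ∨ ¬owned): {Exclusive, Invalid, Modified, Owned, Shared}.
States satisfying EG EG (excl ∨ ¬owned): {Exclusive, Invalid, Modified, Owned, Shared}.
States satisfying ¬owned ∨ excl: {Exclusive, Invalid, Modified, Owned, Shared}.
States satisfying AG (¬owned ∨ excl): {Exclusive, Invalid, Modified, Owned, Shared}.
States satisfying EG EG (excl ∨ ¬owned) ∨ AG (¬owned ∨ excl): {Exclusive, Invalid, Modified, Owned, Shared}.
Exclusive ∈ Sat(EG EG (excl ∨ ¬owned) ∨ AG (¬owned ∨ excl)).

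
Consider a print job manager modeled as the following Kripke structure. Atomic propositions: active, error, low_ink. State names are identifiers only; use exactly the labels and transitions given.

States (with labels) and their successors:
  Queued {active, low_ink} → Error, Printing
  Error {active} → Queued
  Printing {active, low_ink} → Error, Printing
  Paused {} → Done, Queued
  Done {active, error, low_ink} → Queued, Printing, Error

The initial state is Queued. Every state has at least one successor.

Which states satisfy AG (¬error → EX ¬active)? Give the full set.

none

States satisfying ¬error → EX ¬active: {Done}.
States satisfying AG (¬error → EX ¬active): ∅.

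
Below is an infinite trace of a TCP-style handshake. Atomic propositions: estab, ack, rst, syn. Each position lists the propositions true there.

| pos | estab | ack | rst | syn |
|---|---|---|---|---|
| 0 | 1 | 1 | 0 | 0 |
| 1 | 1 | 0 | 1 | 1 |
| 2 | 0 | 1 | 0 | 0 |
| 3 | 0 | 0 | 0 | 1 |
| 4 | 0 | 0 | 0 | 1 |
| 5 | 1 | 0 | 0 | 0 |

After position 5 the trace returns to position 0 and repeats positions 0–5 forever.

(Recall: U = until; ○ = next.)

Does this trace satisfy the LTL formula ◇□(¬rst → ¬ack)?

Does not hold

□(¬rst → ¬ack) is false at every position 0..5, so it never becomes true and ◇□(¬rst → ¬ack) fails.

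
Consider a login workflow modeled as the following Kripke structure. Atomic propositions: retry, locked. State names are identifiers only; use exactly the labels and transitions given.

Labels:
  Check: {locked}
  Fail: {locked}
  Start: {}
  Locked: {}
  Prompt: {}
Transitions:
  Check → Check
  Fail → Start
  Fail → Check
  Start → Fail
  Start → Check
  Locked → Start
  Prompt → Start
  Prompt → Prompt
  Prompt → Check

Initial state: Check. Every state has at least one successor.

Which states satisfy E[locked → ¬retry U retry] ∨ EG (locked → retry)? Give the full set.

{Prompt}

States satisfying locked → ¬retry: {Check, Fail, Start, Locked, Prompt}.
States satisfying retry: ∅.
States satisfying E[locked → ¬retry U retry]: ∅.
States satisfying locked → retry: {Start, Locked, Prompt}.
States satisfying EG (locked → retry): {Prompt}.
States satisfying E[locked → ¬retry U retry] ∨ EG (locked → retry): {Prompt}.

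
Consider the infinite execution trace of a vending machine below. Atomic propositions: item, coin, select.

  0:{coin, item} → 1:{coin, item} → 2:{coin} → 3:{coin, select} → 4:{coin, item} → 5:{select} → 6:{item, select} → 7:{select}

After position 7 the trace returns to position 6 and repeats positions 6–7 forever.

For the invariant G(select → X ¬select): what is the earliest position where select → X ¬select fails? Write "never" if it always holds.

5

Check select → X ¬select at each position in order: 0 ✓, 1 ✓, 2 ✓, 3 ✓, 4 ✓.
At position 5 the labels are {select} and the next position 6 has {item, select}, so select → X ¬select is false there. This is the first violation.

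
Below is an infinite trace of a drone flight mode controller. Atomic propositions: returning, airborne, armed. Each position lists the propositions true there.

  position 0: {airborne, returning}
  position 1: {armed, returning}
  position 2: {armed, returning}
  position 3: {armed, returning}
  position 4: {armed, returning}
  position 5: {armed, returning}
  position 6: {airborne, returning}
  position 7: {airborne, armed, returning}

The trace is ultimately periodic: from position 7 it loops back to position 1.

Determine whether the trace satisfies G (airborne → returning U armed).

airborne → returning U armed holds at every position 0..7, and those are all positions ever visited, so G (airborne → returning U armed) holds.
Positions where airborne holds: 0, 6, 7.
Check returning U armed at each: 0→ok, 6→ok, 7→ok.

Holds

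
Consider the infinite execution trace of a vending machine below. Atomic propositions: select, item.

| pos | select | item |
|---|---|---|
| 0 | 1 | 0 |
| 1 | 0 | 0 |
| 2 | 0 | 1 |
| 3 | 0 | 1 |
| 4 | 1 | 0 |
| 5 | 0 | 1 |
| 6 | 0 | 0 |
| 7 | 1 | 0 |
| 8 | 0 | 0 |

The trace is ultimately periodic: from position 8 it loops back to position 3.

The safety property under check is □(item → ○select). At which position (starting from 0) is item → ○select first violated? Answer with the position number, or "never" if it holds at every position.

Check item → ○select at each position in order: 0 ✓, 1 ✓.
At position 2 the labels are {item} and the next position 3 has {item}, so item → ○select is false there. This is the first violation.

2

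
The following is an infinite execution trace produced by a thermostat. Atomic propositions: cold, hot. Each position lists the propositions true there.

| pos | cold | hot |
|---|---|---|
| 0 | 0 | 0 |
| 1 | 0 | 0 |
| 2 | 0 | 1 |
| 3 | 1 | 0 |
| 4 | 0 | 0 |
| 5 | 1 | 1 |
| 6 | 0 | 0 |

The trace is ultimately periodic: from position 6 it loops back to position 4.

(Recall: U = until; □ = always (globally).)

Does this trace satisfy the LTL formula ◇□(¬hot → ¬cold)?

Yes

□(¬hot → ¬cold) holds at position 4, which is reachable from 0, so ◇□(¬hot → ¬cold) holds.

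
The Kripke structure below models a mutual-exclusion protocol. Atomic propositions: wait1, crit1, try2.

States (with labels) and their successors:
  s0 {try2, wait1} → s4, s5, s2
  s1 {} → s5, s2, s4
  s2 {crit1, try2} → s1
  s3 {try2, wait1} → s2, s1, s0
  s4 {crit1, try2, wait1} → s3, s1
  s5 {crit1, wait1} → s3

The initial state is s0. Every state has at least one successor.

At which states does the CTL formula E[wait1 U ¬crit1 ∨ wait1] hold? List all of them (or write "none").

{s0, s1, s3, s4, s5}

States satisfying wait1: {s0, s3, s4, s5}.
States satisfying ¬crit1 ∨ wait1: {s0, s1, s3, s4, s5}.
States satisfying E[wait1 U ¬crit1 ∨ wait1]: {s0, s1, s3, s4, s5}.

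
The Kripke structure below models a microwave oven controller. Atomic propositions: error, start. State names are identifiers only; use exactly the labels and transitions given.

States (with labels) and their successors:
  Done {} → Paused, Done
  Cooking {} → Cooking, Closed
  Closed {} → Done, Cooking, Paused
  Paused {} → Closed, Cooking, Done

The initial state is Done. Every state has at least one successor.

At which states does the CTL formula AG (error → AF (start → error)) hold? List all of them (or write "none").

States satisfying error → AF (start → error): {Done, Cooking, Closed, Paused}.
States satisfying AG (error → AF (start → error)): {Done, Cooking, Closed, Paused}.

{Done, Cooking, Closed, Paused}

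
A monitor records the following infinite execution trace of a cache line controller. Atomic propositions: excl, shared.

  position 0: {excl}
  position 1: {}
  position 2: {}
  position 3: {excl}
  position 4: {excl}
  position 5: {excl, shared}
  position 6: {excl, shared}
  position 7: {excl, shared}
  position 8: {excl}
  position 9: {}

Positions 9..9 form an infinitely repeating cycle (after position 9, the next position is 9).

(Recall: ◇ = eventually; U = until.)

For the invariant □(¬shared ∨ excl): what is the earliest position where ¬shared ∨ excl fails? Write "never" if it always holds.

never

¬shared ∨ excl holds at every position 0..9, and those are all the positions the trace ever visits, so the invariant □(¬shared ∨ excl) is never violated.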